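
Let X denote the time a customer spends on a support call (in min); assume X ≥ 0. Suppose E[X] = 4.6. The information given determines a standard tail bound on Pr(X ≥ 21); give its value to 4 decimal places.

0.2190

Only the mean of a non-negative variable is known, so Markov's inequality is the applicable tail bound.
Markov's inequality: for a non-negative random variable, Pr(X ≥ a) ≤ E[X]/a.
Here E[X] = 4.6 and a = 21, so the bound is 4.6/21 = 0.2190.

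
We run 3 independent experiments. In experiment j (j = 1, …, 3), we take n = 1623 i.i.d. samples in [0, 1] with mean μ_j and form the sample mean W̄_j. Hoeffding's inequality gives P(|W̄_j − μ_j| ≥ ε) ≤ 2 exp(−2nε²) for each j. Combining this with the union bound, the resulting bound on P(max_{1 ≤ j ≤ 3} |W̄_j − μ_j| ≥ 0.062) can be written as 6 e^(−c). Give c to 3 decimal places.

12.478

Union bound over the 3 events: P(max_{1 ≤ j ≤ 3} |W̄_j − μ_j| ≥ 0.062) ≤ 3·2·exp(−2nε²) = 6 exp(−2·1623·0.062²).
So c = 2·1623·0.062² = 12.4776.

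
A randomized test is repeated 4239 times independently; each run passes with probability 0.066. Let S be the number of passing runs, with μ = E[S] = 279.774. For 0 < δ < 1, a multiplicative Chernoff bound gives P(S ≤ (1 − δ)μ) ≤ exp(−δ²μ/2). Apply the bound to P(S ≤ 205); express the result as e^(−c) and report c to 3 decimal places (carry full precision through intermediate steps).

Write 205 = (1 − δ)μ, so δ = 1 − 205/279.774 = 0.2672657…
Then the exponent is δ²μ/2 = (μ − 205)²/(2μ) = 9.992264.

9.992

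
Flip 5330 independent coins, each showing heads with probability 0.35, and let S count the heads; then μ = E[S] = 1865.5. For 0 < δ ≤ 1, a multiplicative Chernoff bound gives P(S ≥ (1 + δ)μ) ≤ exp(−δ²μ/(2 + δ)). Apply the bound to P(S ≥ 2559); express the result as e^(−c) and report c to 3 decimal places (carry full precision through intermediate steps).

108.700

Write 2559 = (1 + δ)μ, so δ = 2559/1865.5 − 1 = 0.3717502…
Then the exponent is δ²μ/(2 + δ) = (2559 − μ)² / (μ·(2 + δ)) = 108.699797.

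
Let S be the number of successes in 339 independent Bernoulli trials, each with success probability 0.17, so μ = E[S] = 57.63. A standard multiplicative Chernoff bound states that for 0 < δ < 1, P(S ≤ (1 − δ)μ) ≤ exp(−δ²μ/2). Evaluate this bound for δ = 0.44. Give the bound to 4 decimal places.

0.0038

Exponent = δ²μ/2 = 0.44²·57.63/2 = 5.5786.
Bound = exp(−5.5786) = 0.00378.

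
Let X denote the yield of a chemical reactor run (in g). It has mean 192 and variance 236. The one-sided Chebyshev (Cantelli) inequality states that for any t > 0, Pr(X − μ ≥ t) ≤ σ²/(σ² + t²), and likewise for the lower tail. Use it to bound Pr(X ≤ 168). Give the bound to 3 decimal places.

0.291

Here σ² = 236 and t = 24, so σ² + t² = 812.
Cantelli's bound: 236/812 = 0.2906.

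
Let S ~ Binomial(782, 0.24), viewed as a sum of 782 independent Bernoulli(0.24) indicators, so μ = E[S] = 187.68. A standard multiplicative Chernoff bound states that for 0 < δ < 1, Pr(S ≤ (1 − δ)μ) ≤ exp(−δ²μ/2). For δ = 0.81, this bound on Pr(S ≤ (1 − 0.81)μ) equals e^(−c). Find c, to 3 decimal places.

c = δ²μ/2 = 0.81²·187.68/2 = 61.5684.

61.568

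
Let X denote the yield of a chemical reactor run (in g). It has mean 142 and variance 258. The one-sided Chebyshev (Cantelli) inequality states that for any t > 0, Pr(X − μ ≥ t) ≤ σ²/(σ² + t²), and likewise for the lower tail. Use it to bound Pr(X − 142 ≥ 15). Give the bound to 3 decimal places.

Here σ² = 258 and t = 15, so σ² + t² = 483.
Cantelli's bound: 258/483 = 0.5342.

0.534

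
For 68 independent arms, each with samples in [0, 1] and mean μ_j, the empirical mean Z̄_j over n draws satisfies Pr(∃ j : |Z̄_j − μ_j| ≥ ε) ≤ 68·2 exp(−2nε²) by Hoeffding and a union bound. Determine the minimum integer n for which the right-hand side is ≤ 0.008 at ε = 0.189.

Need 2·68·exp(−2nε²) ≤ 0.008, i.e. exp(−2nε²) ≤ 0.008/136.
So 2nε² ≥ ln(136/0.008) = 9.740969.
Hence n ≥ 9.740969/(2·0.189²) = 136.348.
The smallest integer n is 137.

137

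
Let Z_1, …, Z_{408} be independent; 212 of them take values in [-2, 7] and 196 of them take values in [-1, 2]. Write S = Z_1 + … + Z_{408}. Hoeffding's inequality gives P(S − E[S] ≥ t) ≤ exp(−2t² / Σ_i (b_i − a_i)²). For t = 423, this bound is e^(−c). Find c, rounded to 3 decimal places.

18.898

Σ(b_i − a_i)² = 212·9² + 196·3² = 18936.
c = 2t² / 18936 = 2·423² / 18936 = 18.8983.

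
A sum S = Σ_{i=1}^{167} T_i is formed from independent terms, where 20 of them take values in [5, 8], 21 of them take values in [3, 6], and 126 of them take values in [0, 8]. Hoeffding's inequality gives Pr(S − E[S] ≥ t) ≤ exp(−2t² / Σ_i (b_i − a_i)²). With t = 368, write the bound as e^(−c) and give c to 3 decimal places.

Σ(b_i − a_i)² = 20·3² + 21·3² + 126·8² = 8433.
c = 2t² / 8433 = 2·368² / 8433 = 32.1176.

32.118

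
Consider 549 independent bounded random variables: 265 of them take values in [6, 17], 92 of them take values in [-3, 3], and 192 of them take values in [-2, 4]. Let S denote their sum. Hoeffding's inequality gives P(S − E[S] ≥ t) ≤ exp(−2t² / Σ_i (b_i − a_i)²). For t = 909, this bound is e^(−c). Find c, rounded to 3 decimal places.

39.078

Σ(b_i − a_i)² = 265·11² + 92·6² + 192·6² = 42289.
c = 2t² / 42289 = 2·909² / 42289 = 39.0778.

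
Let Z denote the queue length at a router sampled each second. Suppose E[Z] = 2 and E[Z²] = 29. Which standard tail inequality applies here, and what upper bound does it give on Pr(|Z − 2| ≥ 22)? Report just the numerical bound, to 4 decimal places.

0.0517

The first two moments determine the variance, so Chebyshev's inequality is the sharpest standard bound available.
Var(Z) = E[Z²] − (E[Z])² = 29 − 4 = 25.
Chebyshev's inequality: Pr(|Z − μ| ≥ t) ≤ Var(Z)/t² = 25/484 = 0.0517.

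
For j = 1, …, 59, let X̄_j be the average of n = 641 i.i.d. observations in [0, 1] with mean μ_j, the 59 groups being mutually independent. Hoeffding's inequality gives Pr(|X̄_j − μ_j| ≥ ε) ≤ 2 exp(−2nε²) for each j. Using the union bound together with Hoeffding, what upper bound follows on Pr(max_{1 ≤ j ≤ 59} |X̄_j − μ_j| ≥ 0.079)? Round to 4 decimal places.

Per-experiment Hoeffding bound: 2·exp(−2·641·0.079²) = 2·exp(−8.00096) = 0.00067028.
Union bound over 59 events: 59·0.00067028 = 0.03955.

0.0395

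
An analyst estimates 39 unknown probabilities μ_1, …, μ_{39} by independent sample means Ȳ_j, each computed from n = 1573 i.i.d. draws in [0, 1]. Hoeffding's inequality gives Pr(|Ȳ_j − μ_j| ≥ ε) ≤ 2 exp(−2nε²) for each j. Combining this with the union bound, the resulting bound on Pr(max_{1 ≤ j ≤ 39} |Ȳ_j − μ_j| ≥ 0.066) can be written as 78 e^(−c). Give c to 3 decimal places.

Union bound over the 39 events: Pr(max_{1 ≤ j ≤ 39} |Ȳ_j − μ_j| ≥ 0.066) ≤ 39·2·exp(−2nε²) = 78 exp(−2·1573·0.066²).
So c = 2·1573·0.066² = 13.7040.

13.704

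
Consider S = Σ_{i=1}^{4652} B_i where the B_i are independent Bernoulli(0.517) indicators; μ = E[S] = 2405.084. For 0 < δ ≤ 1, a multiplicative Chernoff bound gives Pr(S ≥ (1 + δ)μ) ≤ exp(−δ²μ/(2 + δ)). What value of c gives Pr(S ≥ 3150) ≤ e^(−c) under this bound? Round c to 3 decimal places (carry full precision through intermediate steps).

99.890

Write 3150 = (1 + δ)μ, so δ = 3150/2405.084 − 1 = 0.3097256…
Then the exponent is δ²μ/(2 + δ) = (3150 − μ)² / (μ·(2 + δ)) = 99.890451.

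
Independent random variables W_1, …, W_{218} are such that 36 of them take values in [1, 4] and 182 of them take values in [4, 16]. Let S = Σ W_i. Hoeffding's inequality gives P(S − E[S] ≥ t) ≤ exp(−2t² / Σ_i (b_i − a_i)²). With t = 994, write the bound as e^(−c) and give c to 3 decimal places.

74.479

Σ(b_i − a_i)² = 36·3² + 182·12² = 26532.
c = 2t² / 26532 = 2·994² / 26532 = 74.4788.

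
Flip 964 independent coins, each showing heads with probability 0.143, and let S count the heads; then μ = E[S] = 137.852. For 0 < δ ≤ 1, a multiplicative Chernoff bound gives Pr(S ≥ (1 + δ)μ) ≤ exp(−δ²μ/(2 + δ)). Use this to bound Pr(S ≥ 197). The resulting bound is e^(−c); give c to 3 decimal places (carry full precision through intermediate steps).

Write 197 = (1 + δ)μ, so δ = 197/137.852 − 1 = 0.4290689…
Then the exponent is δ²μ/(2 + δ) = (197 − μ)² / (μ·(2 + δ)) = 10.447857.

10.448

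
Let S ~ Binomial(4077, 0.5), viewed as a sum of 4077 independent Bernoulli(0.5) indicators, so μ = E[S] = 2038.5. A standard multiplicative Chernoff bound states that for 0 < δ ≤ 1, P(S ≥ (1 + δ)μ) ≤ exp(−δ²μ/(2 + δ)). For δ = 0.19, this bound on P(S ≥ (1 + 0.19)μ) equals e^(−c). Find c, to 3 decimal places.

33.603

c = δ²μ/(2 + δ) = 0.19²·2038.5/(2 + 0.19) = 33.6027.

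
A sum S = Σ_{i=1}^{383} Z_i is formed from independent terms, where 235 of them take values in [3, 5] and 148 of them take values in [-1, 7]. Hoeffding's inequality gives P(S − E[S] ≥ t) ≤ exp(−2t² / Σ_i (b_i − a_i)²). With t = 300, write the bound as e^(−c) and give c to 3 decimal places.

Σ(b_i − a_i)² = 235·2² + 148·8² = 10412.
c = 2t² / 10412 = 2·300² / 10412 = 17.2877.

17.288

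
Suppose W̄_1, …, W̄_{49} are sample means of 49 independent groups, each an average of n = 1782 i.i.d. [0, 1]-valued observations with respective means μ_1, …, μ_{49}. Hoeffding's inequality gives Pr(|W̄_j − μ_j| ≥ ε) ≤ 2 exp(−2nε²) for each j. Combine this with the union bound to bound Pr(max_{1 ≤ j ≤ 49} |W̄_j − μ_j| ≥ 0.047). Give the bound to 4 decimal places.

0.0373

Per-experiment Hoeffding bound: 2·exp(−2·1782·0.047²) = 2·exp(−7.87288) = 0.00076187.
Union bound over 49 events: 49·0.00076187 = 0.03733.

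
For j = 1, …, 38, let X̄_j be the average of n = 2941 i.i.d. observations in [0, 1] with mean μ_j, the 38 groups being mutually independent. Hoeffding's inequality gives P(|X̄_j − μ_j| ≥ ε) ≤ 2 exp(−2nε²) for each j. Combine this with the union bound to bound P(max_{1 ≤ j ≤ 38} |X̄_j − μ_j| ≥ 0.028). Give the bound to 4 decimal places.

Per-experiment Hoeffding bound: 2·exp(−2·2941·0.028²) = 2·exp(−4.61149) = 0.019874.
Union bound over 38 events: 38·0.019874 = 0.75521.

0.7552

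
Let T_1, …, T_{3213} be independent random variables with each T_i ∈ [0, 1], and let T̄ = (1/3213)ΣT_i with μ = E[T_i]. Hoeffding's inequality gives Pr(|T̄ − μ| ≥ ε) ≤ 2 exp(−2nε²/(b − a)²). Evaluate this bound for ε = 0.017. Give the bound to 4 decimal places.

0.3122

Exponent: 2nε²/(b − a)² = 2·3213·0.017² / 1² = 1.85711.
Bound = 2·exp(−1.85711) = 0.31225.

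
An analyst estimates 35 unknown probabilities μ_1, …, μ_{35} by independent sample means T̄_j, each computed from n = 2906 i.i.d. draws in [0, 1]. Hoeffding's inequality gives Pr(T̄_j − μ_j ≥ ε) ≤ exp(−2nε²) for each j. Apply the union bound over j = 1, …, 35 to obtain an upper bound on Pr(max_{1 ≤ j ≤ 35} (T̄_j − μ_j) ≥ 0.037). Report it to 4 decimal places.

Per-experiment Hoeffding bound: exp(−2·2906·0.037²) = exp(−7.95663) = 0.00035033.
Union bound over 35 events: 35·0.00035033 = 0.01226.

0.0123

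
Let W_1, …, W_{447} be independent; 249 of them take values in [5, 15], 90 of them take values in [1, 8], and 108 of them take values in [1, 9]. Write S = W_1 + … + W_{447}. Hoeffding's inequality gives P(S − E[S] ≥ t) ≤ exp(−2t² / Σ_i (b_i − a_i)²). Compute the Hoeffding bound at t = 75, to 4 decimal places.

0.7330

Σ(b_i − a_i)² = 249·10² + 90·7² + 108·8² = 36222.
Exponent = 2·75² / 36222 = 0.31058.
Bound = exp(−0.31058) = 0.73302.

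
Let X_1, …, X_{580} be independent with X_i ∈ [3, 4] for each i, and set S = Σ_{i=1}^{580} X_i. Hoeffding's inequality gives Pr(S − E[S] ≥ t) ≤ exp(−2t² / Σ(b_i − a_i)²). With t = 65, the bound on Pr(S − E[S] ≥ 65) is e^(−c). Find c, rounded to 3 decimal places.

Σ(b_i − a_i)² = 580·(1)² = 580.
c = 2t²/580 = 2·65²/580 = 14.5690.

14.569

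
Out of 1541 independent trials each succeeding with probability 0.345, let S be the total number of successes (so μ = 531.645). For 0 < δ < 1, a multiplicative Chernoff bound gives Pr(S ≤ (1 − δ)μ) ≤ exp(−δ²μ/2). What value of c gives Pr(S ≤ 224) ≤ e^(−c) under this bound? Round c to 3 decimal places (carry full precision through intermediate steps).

Write 224 = (1 − δ)μ, so δ = 1 − 224/531.645 = 0.5786662…
Then the exponent is δ²μ/2 = (μ − 224)²/(2μ) = 89.011884.

89.012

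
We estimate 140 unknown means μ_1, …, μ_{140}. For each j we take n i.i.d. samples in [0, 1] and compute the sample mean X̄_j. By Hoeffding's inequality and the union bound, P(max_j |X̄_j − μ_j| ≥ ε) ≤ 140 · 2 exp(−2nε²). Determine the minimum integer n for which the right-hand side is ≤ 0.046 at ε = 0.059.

Need 2·140·exp(−2nε²) ≤ 0.046, i.e. exp(−2nε²) ≤ 0.046/280.
So 2nε² ≥ ln(280/0.046) = 8.713903.
Hence n ≥ 8.713903/(2·0.059²) = 1251.638.
The smallest integer n is 1252.

1252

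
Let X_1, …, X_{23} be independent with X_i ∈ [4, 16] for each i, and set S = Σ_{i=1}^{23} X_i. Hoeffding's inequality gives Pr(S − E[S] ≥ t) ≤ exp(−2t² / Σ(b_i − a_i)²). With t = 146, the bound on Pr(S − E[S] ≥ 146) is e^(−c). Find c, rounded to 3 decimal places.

12.872

Σ(b_i − a_i)² = 23·(12)² = 3312.
c = 2t²/3312 = 2·146²/3312 = 12.8720.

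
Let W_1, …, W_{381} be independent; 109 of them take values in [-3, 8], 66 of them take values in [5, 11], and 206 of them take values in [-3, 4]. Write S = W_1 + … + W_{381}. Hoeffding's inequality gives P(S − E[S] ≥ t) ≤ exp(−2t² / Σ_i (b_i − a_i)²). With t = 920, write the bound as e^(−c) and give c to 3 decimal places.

65.973

Σ(b_i − a_i)² = 109·11² + 66·6² + 206·7² = 25659.
c = 2t² / 25659 = 2·920² / 25659 = 65.9730.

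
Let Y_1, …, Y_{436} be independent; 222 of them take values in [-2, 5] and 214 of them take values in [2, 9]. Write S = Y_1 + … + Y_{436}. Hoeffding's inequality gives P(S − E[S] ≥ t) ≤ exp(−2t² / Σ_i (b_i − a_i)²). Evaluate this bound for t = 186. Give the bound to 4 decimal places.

0.0392

Σ(b_i − a_i)² = 222·7² + 214·7² = 21364.
Exponent = 2·186² / 21364 = 3.23872.
Bound = exp(−3.23872) = 0.03921.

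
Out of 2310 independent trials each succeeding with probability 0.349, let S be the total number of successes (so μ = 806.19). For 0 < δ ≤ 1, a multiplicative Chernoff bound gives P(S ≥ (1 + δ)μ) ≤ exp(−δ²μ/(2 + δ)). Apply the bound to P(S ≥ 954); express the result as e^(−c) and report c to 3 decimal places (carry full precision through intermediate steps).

12.412

Write 954 = (1 + δ)μ, so δ = 954/806.19 − 1 = 0.1833439…
Then the exponent is δ²μ/(2 + δ) = (954 − μ)² / (μ·(2 + δ)) = 12.412181.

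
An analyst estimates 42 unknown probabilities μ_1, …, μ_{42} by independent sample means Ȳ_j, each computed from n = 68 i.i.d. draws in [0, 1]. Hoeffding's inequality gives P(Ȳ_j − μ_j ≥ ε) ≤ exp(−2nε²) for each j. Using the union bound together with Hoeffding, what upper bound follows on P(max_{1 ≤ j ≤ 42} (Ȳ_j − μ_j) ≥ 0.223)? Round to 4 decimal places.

0.0485

Per-experiment Hoeffding bound: exp(−2·68·0.223²) = exp(−6.76314) = 0.0011556.
Union bound over 42 events: 42·0.0011556 = 0.04853.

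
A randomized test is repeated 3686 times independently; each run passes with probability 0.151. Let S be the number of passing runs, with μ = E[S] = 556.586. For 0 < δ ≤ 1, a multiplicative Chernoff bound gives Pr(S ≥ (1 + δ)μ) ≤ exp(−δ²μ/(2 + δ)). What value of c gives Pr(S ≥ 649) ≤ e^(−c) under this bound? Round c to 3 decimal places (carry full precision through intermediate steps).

Write 649 = (1 + δ)μ, so δ = 649/556.586 − 1 = 0.1660372…
Then the exponent is δ²μ/(2 + δ) = (649 − μ)² / (μ·(2 + δ)) = 7.083980.

7.084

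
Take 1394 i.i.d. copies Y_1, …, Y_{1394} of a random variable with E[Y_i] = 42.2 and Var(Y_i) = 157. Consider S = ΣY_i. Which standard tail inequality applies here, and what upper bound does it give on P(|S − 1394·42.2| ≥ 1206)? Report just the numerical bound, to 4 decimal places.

0.1505

With mean and variance of each term known, Chebyshev's inequality bounds the deviation of the sum (or sample mean).
Var(S) = n·Var(Y_i) = 1394·157 = 218858.
Chebyshev: P(|S − 1394·42.2| ≥ 1206) ≤ Var(S)/1206² = 218858/1454436 = 0.1505.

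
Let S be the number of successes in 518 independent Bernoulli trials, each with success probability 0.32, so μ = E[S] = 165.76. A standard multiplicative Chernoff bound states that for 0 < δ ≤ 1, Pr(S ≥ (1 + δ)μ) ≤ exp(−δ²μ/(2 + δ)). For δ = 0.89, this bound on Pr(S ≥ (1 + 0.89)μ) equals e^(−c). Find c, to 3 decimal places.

c = δ²μ/(2 + δ) = 0.89²·165.76/(2 + 0.89) = 45.4320.

45.432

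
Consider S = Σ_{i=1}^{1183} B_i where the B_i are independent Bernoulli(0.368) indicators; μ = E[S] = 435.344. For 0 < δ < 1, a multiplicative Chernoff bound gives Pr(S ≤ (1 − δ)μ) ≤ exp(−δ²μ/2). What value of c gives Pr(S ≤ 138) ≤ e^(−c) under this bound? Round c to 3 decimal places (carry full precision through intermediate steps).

101.544

Write 138 = (1 − δ)μ, so δ = 1 − 138/435.344 = 0.6830093…
Then the exponent is δ²μ/2 = (μ − 138)²/(2μ) = 101.544358.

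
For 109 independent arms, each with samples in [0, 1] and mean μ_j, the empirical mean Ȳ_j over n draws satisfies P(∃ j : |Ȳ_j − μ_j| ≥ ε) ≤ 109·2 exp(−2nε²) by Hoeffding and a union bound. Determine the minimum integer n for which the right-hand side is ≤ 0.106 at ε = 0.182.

116

Need 2·109·exp(−2nε²) ≤ 0.106, i.e. exp(−2nε²) ≤ 0.106/218.
So 2nε² ≥ ln(218/0.106) = 7.628811.
Hence n ≥ 7.628811/(2·0.182²) = 115.155.
The smallest integer n is 116.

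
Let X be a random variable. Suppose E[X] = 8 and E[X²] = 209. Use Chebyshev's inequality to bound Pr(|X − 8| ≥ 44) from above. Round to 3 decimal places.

Var(X) = E[X²] − (E[X])² = 209 − 64 = 145.
Chebyshev's inequality: Pr(|X − μ| ≥ t) ≤ Var(X)/t² = 145/1936 = 0.0749.

0.075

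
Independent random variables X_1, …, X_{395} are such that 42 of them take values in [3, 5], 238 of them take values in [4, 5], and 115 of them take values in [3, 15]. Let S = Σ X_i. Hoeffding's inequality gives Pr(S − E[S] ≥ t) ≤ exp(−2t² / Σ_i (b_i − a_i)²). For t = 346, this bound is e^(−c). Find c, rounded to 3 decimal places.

Σ(b_i − a_i)² = 42·2² + 238·1² + 115·12² = 16966.
c = 2t² / 16966 = 2·346² / 16966 = 14.1125.

14.112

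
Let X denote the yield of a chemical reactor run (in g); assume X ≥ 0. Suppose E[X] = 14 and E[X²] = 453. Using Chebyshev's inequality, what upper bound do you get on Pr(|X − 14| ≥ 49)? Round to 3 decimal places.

Var(X) = E[X²] − (E[X])² = 453 − 196 = 257.
Chebyshev's inequality: Pr(|X − μ| ≥ t) ≤ Var(X)/t² = 257/2401 = 0.1070.

0.107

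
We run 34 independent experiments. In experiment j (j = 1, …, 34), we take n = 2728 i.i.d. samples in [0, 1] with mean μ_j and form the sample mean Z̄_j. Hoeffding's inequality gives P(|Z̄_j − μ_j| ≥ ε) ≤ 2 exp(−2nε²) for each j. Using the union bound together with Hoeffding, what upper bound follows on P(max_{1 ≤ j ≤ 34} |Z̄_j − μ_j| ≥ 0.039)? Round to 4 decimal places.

Per-experiment Hoeffding bound: 2·exp(−2·2728·0.039²) = 2·exp(−8.29858) = 0.00049774.
Union bound over 34 events: 34·0.00049774 = 0.01692.

0.0169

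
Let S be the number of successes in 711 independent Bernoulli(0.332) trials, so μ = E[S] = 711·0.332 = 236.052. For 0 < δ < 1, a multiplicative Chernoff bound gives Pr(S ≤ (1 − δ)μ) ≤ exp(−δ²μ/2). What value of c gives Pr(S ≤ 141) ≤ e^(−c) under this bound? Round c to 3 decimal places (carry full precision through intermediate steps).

19.137

Write 141 = (1 − δ)μ, so δ = 1 − 141/236.052 = 0.402674…
Then the exponent is δ²μ/2 = (μ − 141)²/(2μ) = 19.137484.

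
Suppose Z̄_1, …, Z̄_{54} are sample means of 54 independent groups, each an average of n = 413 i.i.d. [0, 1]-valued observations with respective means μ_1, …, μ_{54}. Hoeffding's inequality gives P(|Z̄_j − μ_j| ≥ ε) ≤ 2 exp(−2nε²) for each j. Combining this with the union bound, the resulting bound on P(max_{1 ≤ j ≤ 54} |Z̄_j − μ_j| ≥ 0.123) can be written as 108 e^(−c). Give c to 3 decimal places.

12.497

Union bound over the 54 events: P(max_{1 ≤ j ≤ 54} |Z̄_j − μ_j| ≥ 0.123) ≤ 54·2·exp(−2nε²) = 108 exp(−2·413·0.123²).
So c = 2·413·0.123² = 12.4966.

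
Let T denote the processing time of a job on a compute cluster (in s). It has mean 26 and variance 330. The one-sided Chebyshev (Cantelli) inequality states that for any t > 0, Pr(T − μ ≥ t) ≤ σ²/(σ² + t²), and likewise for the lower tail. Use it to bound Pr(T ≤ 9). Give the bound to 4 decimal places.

0.5331

Here σ² = 330 and t = 17, so σ² + t² = 619.
Cantelli's bound: 330/619 = 0.5331.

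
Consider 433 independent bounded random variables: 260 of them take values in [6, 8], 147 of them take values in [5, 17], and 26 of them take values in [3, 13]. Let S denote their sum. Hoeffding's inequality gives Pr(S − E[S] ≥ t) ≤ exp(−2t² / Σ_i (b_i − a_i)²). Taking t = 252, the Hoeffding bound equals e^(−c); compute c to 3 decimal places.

Σ(b_i − a_i)² = 260·2² + 147·12² + 26·10² = 24808.
c = 2t² / 24808 = 2·252² / 24808 = 5.1196.

5.120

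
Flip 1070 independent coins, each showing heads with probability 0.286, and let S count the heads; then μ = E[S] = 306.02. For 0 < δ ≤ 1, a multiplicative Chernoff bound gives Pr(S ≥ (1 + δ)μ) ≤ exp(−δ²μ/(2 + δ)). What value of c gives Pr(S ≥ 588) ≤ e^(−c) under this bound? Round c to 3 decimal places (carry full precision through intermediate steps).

88.938

Write 588 = (1 + δ)μ, so δ = 588/306.02 − 1 = 0.921443…
Then the exponent is δ²μ/(2 + δ) = (588 − μ)² / (μ·(2 + δ)) = 88.938413.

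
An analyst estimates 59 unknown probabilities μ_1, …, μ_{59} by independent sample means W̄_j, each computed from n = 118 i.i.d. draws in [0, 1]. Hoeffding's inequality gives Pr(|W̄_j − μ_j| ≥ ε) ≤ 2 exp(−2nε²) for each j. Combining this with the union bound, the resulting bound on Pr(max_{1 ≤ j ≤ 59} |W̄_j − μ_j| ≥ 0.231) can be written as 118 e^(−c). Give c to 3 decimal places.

Union bound over the 59 events: Pr(max_{1 ≤ j ≤ 59} |W̄_j − μ_j| ≥ 0.231) ≤ 59·2·exp(−2nε²) = 118 exp(−2·118·0.231²).
So c = 2·118·0.231² = 12.5932.

12.593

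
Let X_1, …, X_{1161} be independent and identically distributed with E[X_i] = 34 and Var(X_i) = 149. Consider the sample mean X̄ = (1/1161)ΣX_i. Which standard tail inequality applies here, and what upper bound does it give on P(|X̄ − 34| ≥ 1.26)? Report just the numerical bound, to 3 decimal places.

0.081

With mean and variance of each term known, Chebyshev's inequality bounds the deviation of the sum (or sample mean).
Var(X̄) = Var(X_i)/n = 149/1161 = 0.12834.
Chebyshev: P(|X̄ − 34| ≥ 1.26) ≤ Var(X̄)/(1.26)² = 149/(1161·1.26²) = 0.0808.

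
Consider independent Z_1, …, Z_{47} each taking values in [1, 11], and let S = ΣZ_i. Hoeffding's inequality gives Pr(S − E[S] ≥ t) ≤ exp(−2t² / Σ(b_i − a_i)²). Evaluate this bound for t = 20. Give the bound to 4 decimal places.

Σ(b_i − a_i)² = 47·(10)² = 4700.
Exponent = 2·20²/4700 = 0.1702.
Bound = exp(−0.1702) = 0.84349.

0.8435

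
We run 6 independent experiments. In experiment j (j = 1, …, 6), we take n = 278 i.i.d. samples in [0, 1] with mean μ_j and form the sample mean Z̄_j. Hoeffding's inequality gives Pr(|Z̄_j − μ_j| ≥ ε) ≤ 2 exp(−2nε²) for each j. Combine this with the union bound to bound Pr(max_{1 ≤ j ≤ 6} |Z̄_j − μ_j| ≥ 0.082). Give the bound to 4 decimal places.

0.2855

Per-experiment Hoeffding bound: 2·exp(−2·278·0.082²) = 2·exp(−3.73854) = 0.047577.
Union bound over 6 events: 6·0.047577 = 0.28546.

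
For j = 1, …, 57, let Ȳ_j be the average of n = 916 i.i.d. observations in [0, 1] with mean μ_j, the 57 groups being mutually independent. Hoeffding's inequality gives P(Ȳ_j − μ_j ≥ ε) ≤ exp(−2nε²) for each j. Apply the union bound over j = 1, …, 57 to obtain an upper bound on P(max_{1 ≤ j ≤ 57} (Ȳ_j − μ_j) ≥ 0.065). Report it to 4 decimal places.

0.0248

Per-experiment Hoeffding bound: exp(−2·916·0.065²) = exp(−7.74020) = 0.00043498.
Union bound over 57 events: 57·0.00043498 = 0.02479.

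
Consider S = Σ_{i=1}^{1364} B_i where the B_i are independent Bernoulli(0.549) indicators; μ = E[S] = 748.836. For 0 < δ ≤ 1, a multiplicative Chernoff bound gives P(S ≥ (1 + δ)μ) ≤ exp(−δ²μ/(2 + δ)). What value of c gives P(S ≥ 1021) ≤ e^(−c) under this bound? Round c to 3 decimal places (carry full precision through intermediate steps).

41.853

Write 1021 = (1 + δ)μ, so δ = 1021/748.836 − 1 = 0.3634494…
Then the exponent is δ²μ/(2 + δ) = (1021 − μ)² / (μ·(2 + δ)) = 41.853168.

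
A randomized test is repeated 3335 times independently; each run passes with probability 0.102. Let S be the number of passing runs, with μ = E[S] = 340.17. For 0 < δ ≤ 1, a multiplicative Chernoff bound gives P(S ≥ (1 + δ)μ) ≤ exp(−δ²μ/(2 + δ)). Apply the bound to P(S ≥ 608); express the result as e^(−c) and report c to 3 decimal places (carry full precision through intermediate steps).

Write 608 = (1 + δ)μ, so δ = 608/340.17 − 1 = 0.7873416…
Then the exponent is δ²μ/(2 + δ) = (608 − μ)² / (μ·(2 + δ)) = 75.654059.

75.654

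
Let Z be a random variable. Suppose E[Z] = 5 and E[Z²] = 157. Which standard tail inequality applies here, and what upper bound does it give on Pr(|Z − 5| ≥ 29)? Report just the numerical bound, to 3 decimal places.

The first two moments determine the variance, so Chebyshev's inequality is the sharpest standard bound available.
Var(Z) = E[Z²] − (E[Z])² = 157 − 25 = 132.
Chebyshev's inequality: Pr(|Z − μ| ≥ t) ≤ Var(Z)/t² = 132/841 = 0.1570.

0.157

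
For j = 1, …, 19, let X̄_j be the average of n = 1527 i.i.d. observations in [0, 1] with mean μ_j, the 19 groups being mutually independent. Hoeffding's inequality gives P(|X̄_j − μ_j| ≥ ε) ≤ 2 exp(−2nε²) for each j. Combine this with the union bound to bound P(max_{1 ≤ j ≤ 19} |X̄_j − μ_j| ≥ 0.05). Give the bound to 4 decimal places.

Per-experiment Hoeffding bound: 2·exp(−2·1527·0.05²) = 2·exp(−7.63500) = 0.00096648.
Union bound over 19 events: 19·0.00096648 = 0.01836.

0.0184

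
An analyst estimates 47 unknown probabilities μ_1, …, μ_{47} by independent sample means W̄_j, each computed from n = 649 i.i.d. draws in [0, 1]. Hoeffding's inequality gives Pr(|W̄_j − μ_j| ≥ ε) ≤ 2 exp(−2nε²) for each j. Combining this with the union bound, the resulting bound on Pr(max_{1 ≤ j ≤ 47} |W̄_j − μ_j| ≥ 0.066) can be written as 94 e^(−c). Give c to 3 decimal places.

Union bound over the 47 events: Pr(max_{1 ≤ j ≤ 47} |W̄_j − μ_j| ≥ 0.066) ≤ 47·2·exp(−2nε²) = 94 exp(−2·649·0.066²).
So c = 2·649·0.066² = 5.6541.

5.654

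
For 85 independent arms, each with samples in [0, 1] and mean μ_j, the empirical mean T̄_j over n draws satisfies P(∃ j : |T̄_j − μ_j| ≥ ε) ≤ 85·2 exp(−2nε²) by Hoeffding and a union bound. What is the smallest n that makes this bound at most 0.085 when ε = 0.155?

Need 2·85·exp(−2nε²) ≤ 0.085, i.e. exp(−2nε²) ≤ 0.085/170.
So 2nε² ≥ ln(170/0.085) = 7.600902.
Hence n ≥ 7.600902/(2·0.155²) = 158.187.
The smallest integer n is 159.

159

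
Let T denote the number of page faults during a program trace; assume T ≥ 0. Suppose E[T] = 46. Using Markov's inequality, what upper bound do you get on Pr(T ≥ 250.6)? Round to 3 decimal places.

0.184

Markov's inequality: for a non-negative random variable, Pr(T ≥ a) ≤ E[T]/a.
Here E[T] = 46 and a = 250.6, so the bound is 46/250.6 = 0.1836.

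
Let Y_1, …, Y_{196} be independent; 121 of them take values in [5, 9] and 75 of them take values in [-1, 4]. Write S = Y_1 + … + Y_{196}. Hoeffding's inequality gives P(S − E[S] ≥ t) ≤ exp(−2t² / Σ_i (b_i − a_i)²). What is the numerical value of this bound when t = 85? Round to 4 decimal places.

Σ(b_i − a_i)² = 121·4² + 75·5² = 3811.
Exponent = 2·85² / 3811 = 3.79166.
Bound = exp(−3.79166) = 0.02256.

0.0226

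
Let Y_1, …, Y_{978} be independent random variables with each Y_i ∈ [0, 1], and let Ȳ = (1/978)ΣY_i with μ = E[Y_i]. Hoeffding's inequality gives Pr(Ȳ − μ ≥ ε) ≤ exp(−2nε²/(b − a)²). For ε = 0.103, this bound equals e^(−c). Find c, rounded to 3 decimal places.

20.751

c = 2nε²/(b − a)² = 2·978·0.103² / 1² = 20.7512.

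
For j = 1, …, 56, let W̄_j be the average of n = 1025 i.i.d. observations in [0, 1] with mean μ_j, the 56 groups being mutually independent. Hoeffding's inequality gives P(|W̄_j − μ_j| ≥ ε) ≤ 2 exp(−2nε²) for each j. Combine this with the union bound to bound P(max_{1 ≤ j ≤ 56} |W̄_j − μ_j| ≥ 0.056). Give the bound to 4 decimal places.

Per-experiment Hoeffding bound: 2·exp(−2·1025·0.056²) = 2·exp(−6.42880) = 0.0032288.
Union bound over 56 events: 56·0.0032288 = 0.18081.

0.1808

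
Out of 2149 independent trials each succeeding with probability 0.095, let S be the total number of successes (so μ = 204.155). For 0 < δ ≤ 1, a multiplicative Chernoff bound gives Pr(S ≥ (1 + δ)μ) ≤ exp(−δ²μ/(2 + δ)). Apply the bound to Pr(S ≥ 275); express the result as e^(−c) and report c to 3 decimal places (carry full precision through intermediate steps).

10.475

Write 275 = (1 + δ)μ, so δ = 275/204.155 − 1 = 0.3470157…
Then the exponent is δ²μ/(2 + δ) = (275 − μ)² / (μ·(2 + δ)) = 10.474719.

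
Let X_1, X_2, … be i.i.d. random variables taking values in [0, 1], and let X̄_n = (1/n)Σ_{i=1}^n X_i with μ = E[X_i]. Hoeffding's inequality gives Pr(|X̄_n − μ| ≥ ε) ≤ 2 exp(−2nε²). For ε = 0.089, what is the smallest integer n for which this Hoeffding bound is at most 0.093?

Require 2·exp(−2nε²) ≤ 0.093, i.e. 2nε² ≥ ln(2/0.093) = 3.068303.
So n ≥ 3.068303 / (2·0.089²) = 193.682.
The smallest integer n is 194.

194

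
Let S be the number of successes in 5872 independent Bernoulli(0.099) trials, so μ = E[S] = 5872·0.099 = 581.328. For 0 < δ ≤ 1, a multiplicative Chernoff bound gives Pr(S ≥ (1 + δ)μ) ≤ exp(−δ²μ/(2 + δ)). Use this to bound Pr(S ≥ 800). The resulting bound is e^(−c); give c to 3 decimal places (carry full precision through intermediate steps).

34.617

Write 800 = (1 + δ)μ, so δ = 800/581.328 − 1 = 0.3761594…
Then the exponent is δ²μ/(2 + δ) = (800 − μ)² / (μ·(2 + δ)) = 34.617009.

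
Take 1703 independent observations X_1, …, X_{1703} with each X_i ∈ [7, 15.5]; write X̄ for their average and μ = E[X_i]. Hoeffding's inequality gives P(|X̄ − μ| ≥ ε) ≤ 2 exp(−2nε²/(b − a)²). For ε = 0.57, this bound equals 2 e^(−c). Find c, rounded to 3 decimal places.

c = 2nε²/(b − a)² = 2·1703·0.57² / 8.5² = 15.3164.

15.316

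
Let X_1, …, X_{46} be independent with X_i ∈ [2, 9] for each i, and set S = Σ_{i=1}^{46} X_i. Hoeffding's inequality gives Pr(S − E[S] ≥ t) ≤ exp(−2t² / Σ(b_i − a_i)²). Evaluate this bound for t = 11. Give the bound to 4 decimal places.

0.8982

Σ(b_i − a_i)² = 46·(7)² = 2254.
Exponent = 2·11²/2254 = 0.1074.
Bound = exp(−0.1074) = 0.89820.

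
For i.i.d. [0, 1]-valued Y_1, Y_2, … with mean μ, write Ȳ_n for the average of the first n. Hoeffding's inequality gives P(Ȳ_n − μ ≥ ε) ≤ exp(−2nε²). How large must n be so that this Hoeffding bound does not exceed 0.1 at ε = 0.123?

Require exp(−2nε²) ≤ 0.1, i.e. 2nε² ≥ ln(1/0.1) = 2.302585.
So n ≥ 2.302585 / (2·0.123²) = 76.098.
The smallest integer n is 77.

77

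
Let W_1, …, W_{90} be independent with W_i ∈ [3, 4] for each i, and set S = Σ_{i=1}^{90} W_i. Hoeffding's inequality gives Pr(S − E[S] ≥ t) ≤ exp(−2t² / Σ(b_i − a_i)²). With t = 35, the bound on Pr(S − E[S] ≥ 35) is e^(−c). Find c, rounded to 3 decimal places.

27.222

Σ(b_i − a_i)² = 90·(1)² = 90.
c = 2t²/90 = 2·35²/90 = 27.2222.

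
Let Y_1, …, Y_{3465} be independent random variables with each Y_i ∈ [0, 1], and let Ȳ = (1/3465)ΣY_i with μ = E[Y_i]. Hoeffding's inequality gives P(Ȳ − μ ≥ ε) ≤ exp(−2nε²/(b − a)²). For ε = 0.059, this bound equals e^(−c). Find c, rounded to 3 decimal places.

24.123

c = 2nε²/(b − a)² = 2·3465·0.059² / 1² = 24.1233.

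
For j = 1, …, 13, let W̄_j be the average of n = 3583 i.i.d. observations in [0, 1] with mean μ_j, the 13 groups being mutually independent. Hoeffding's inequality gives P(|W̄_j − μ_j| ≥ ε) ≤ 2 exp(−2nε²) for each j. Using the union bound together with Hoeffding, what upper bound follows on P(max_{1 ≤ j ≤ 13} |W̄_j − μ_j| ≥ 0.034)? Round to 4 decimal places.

Per-experiment Hoeffding bound: 2·exp(−2·3583·0.034²) = 2·exp(−8.28390) = 0.0005051.
Union bound over 13 events: 13·0.0005051 = 0.00657.

0.0066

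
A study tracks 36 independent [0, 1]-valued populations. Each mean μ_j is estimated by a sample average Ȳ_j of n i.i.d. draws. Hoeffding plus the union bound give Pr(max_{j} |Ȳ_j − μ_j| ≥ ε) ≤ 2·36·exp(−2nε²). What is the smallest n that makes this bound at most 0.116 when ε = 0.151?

142

Need 2·36·exp(−2nε²) ≤ 0.116, i.e. exp(−2nε²) ≤ 0.116/72.
So 2nε² ≥ ln(72/0.116) = 6.430831.
Hence n ≥ 6.430831/(2·0.151²) = 141.021.
The smallest integer n is 142.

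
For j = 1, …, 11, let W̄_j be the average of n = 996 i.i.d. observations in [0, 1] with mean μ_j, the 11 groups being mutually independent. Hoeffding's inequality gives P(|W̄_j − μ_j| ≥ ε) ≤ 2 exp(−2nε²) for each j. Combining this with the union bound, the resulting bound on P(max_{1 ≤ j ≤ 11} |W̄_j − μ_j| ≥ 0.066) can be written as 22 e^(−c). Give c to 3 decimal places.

Union bound over the 11 events: P(max_{1 ≤ j ≤ 11} |W̄_j − μ_j| ≥ 0.066) ≤ 11·2·exp(−2nε²) = 22 exp(−2·996·0.066²).
So c = 2·996·0.066² = 8.6772.

8.677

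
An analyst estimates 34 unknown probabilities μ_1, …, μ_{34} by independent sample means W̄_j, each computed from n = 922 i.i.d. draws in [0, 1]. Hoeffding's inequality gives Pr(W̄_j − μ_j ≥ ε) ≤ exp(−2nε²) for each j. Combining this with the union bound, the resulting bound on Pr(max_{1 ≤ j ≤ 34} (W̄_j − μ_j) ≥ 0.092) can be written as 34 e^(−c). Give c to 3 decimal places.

15.608

Union bound over the 34 events: Pr(max_{1 ≤ j ≤ 34} (W̄_j − μ_j) ≥ 0.092) ≤ 34·exp(−2nε²) = 34 exp(−2·922·0.092²).
So c = 2·922·0.092² = 15.6076.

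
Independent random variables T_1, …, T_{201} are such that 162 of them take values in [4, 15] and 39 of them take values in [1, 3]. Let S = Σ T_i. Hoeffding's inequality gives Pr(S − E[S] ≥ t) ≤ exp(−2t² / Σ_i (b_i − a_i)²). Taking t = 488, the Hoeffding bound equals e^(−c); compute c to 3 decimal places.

Σ(b_i − a_i)² = 162·11² + 39·2² = 19758.
c = 2t² / 19758 = 2·488² / 19758 = 24.1061.

24.106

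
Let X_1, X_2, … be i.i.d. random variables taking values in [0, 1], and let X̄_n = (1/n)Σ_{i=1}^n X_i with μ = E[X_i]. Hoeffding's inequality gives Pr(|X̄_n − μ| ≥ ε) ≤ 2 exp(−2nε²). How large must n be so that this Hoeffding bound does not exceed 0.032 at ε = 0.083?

301

Require 2·exp(−2nε²) ≤ 0.032, i.e. 2nε² ≥ ln(2/0.032) = 4.135167.
So n ≥ 4.135167 / (2·0.083²) = 300.128.
The smallest integer n is 301.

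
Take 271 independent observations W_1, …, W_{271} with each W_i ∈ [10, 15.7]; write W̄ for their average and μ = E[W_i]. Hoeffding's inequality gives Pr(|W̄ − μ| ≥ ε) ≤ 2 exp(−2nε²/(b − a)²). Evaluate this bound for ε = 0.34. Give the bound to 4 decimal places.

Exponent: 2nε²/(b − a)² = 2·271·0.34² / 5.7² = 1.92845.
Bound = 2·exp(−1.92845) = 0.29075.

0.2907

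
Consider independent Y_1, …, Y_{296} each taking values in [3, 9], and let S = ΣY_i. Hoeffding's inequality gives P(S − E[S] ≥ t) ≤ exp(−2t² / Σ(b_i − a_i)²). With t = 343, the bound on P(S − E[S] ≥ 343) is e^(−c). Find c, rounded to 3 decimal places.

Σ(b_i − a_i)² = 296·(6)² = 10656.
c = 2t²/10656 = 2·343²/10656 = 22.0813.

22.081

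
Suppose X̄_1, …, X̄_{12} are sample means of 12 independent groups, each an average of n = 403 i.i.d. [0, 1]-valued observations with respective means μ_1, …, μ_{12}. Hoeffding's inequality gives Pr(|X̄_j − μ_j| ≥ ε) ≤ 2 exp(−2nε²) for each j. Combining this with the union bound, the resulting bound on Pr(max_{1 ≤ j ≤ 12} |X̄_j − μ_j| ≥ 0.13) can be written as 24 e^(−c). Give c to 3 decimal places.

Union bound over the 12 events: Pr(max_{1 ≤ j ≤ 12} |X̄_j − μ_j| ≥ 0.13) ≤ 12·2·exp(−2nε²) = 24 exp(−2·403·0.13²).
So c = 2·403·0.13² = 13.6214.

13.621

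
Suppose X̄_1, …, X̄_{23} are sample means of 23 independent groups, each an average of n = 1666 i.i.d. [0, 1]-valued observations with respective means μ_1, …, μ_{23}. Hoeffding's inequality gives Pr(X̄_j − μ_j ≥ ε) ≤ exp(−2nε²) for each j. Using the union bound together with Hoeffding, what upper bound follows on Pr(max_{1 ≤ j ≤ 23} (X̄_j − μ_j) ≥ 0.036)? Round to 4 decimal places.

0.3064

Per-experiment Hoeffding bound: exp(−2·1666·0.036²) = exp(−4.31827) = 0.013323.
Union bound over 23 events: 23·0.013323 = 0.30643.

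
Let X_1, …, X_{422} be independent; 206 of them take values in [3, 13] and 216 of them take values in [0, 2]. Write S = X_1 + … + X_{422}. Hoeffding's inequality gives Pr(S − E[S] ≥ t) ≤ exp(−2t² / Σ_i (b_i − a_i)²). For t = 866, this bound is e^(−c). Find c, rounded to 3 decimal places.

69.880

Σ(b_i − a_i)² = 206·10² + 216·2² = 21464.
c = 2t² / 21464 = 2·866² / 21464 = 69.8804.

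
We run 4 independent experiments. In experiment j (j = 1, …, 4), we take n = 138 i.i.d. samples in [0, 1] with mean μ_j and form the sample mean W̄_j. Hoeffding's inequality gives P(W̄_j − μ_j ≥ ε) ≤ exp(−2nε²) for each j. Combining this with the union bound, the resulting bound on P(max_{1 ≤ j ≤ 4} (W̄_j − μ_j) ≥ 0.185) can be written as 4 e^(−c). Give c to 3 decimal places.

Union bound over the 4 events: P(max_{1 ≤ j ≤ 4} (W̄_j − μ_j) ≥ 0.185) ≤ 4·exp(−2nε²) = 4 exp(−2·138·0.185²).
So c = 2·138·0.185² = 9.4461.

9.446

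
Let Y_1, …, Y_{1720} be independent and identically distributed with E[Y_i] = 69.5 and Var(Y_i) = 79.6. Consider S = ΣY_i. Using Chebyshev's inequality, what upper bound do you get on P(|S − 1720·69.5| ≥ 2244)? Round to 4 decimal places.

0.0272

Var(S) = n·Var(Y_i) = 1720·79.6 = 136912.
Chebyshev: P(|S − 1720·69.5| ≥ 2244) ≤ Var(S)/2244² = 136912/5035536 = 0.0272.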